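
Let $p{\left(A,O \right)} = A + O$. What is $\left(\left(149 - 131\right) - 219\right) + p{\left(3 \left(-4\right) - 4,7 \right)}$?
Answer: $-210$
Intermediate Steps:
$\left(\left(149 - 131\right) - 219\right) + p{\left(3 \left(-4\right) - 4,7 \right)} = \left(\left(149 - 131\right) - 219\right) + \left(\left(3 \left(-4\right) - 4\right) + 7\right) = \left(18 - 219\right) + \left(\left(-12 - 4\right) + 7\right) = -201 + \left(-16 + 7\right) = -201 - 9 = -210$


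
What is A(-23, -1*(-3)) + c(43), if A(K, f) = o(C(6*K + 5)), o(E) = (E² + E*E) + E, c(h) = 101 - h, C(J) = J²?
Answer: 625819189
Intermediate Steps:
o(E) = E + 2*E² (o(E) = (E² + E²) + E = 2*E² + E = E + 2*E²)
A(K, f) = (5 + 6*K)²*(1 + 2*(5 + 6*K)²) (A(K, f) = (6*K + 5)²*(1 + 2*(6*K + 5)²) = (5 + 6*K)²*(1 + 2*(5 + 6*K)²))
A(-23, -1*(-3)) + c(43) = ((5 + 6*(-23))² + 2*(5 + 6*(-23))⁴) + (101 - 1*43) = ((5 - 138)² + 2*(5 - 138)⁴) + (101 - 43) = ((-133)² + 2*(-133)⁴) + 58 = (17689 + 2*312900721) + 58 = (17689 + 625801442) + 58 = 625819131 + 58 = 625819189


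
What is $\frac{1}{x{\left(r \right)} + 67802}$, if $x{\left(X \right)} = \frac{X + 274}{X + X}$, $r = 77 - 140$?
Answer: $\frac{126}{8542841} \approx 1.4749 \cdot 10^{-5}$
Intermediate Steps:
$r = -63$
$x{\left(X \right)} = \frac{274 + X}{2 X}$
$\frac{1}{x{\left(r \right)} + 67802} = \frac{1}{\frac{274 - 63}{2 \left(-63\right)} + 67802} = \frac{1}{\frac{1}{2} \left(- \frac{1}{63}\right) 211 + 67802} = \frac{1}{- \frac{211}{126} + 67802} = \frac{1}{\frac{8542841}{126}} = \frac{126}{8542841}$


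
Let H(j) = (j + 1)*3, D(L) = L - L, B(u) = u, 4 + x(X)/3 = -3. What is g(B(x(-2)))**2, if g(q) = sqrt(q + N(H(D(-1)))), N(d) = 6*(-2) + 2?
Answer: -31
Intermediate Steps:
x(X) = -21 (x(X) = -12 + 3*(-3) = -12 - 9 = -21)
D(L) = 0
H(j) = 3 + 3*j (H(j) = (1 + j)*3 = 3 + 3*j)
N(d) = -10 (N(d) = -12 + 2 = -10)
g(q) = sqrt(-10 + q) (g(q) = sqrt(q - 10) = sqrt(-10 + q))
g(B(x(-2)))**2 = (sqrt(-10 - 21))**2 = (sqrt(-31))**2 = (I*sqrt(31))**2 = -31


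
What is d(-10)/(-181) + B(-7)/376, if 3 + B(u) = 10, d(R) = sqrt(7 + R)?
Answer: 7/376 - I*sqrt(3)/181 ≈ 0.018617 - 0.0095693*I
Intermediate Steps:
B(u) = 7 (B(u) = -3 + 10 = 7)
d(-10)/(-181) + B(-7)/376 = sqrt(7 - 10)/(-181) + 7/376 = sqrt(-3)*(-1/181) + 7*(1/376) = (I*sqrt(3))*(-1/181) + 7/376 = -I*sqrt(3)/181 + 7/376 = 7/376 - I*sqrt(3)/181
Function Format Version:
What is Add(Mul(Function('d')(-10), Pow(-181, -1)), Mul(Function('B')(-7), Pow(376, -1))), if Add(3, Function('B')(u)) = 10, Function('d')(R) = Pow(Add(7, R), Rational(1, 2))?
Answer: Add(Rational(7, 376), Mul(Rational(-1, 181), I, Pow(3, Rational(1, 2)))) ≈ Add(0.018617, Mul(-0.0095693, I))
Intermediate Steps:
Function('B')(u) = 7 (Function('B')(u) = Add(-3, 10) = 7)
Add(Mul(Function('d')(-10), Pow(-181, -1)), Mul(Function('B')(-7), Pow(376, -1))) = Add(Mul(Pow(Add(7, -10), Rational(1, 2)), Pow(-181, -1)), Mul(7, Pow(376, -1))) = Add(Mul(Pow(-3, Rational(1, 2)), Rational(-1, 181)), Mul(7, Rational(1, 376))) = Add(Mul(Mul(I, Pow(3, Rational(1, 2))), Rational(-1, 181)), Rational(7, 376)) = Add(Mul(Rational(-1, 181), I, Pow(3, Rational(1, 2))), Rational(7, 376)) = Add(Rational(7, 376), Mul(Rational(-1, 181), I, Pow(3, Rational(1, 2))))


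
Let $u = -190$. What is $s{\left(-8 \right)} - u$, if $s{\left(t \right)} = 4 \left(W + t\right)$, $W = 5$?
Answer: $178$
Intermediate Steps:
$s{\left(t \right)} = 20 + 4 t$ ($s{\left(t \right)} = 4 \left(5 + t\right) = 20 + 4 t$)
$s{\left(-8 \right)} - u = \left(20 + 4 \left(-8\right)\right) - -190 = \left(20 - 32\right) + 190 = -12 + 190 = 178$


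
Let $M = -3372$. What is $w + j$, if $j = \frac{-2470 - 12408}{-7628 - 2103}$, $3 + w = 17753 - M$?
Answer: $\frac{205553060}{9731} \approx 21124.0$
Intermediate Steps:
$w = 21122$ ($w = -3 + \left(17753 - -3372\right) = -3 + \left(17753 + 3372\right) = -3 + 21125 = 21122$)
$j = \frac{14878}{9731}$ ($j = - \frac{14878}{-9731} = \left(-14878\right) \left(- \frac{1}{9731}\right) = \frac{14878}{9731} \approx 1.5289$)
$w + j = 21122 + \frac{14878}{9731} = \frac{205553060}{9731}$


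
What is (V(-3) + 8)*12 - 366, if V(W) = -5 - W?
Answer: -294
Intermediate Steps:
(V(-3) + 8)*12 - 366 = ((-5 - 1*(-3)) + 8)*12 - 366 = ((-5 + 3) + 8)*12 - 366 = (-2 + 8)*12 - 366 = 6*12 - 366 = 72 - 366 = -294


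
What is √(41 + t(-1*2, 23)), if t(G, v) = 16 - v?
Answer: √34 ≈ 5.8309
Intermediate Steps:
√(41 + t(-1*2, 23)) = √(41 + (16 - 1*23)) = √(41 + (16 - 23)) = √(41 - 7) = √34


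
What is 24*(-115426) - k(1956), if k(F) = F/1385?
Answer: -3836762196/1385 ≈ -2.7702e+6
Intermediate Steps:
k(F) = F/1385 (k(F) = F*(1/1385) = F/1385)
24*(-115426) - k(1956) = 24*(-115426) - 1956/1385 = -2770224 - 1*1956/1385 = -2770224 - 1956/1385 = -3836762196/1385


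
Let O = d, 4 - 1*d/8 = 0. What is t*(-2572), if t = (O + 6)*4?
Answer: -390944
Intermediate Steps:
d = 32 (d = 32 - 8*0 = 32 + 0 = 32)
O = 32
t = 152 (t = (32 + 6)*4 = 38*4 = 152)
t*(-2572) = 152*(-2572) = -390944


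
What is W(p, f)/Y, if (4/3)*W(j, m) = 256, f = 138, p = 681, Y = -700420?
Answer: -48/175105 ≈ -0.00027412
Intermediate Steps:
W(j, m) = 192 (W(j, m) = (3/4)*256 = 192)
W(p, f)/Y = 192/(-700420) = 192*(-1/700420) = -48/175105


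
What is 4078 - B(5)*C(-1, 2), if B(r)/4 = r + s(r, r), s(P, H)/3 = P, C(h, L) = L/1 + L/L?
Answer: 3838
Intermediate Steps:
C(h, L) = 1 + L (C(h, L) = L*1 + 1 = L + 1 = 1 + L)
s(P, H) = 3*P
B(r) = 16*r (B(r) = 4*(r + 3*r) = 4*(4*r) = 16*r)
4078 - B(5)*C(-1, 2) = 4078 - 16*5*(1 + 2) = 4078 - 80*3 = 4078 - 1*240 = 4078 - 240 = 3838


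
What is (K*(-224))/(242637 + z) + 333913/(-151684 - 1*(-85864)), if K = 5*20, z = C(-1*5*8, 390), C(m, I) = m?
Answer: -82480660061/15967734540 ≈ -5.1655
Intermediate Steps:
z = -40 (z = -1*5*8 = -5*8 = -40)
K = 100
(K*(-224))/(242637 + z) + 333913/(-151684 - 1*(-85864)) = (100*(-224))/(242637 - 40) + 333913/(-151684 - 1*(-85864)) = -22400/242597 + 333913/(-151684 + 85864) = -22400*1/242597 + 333913/(-65820) = -22400/242597 + 333913*(-1/65820) = -22400/242597 - 333913/65820 = -82480660061/15967734540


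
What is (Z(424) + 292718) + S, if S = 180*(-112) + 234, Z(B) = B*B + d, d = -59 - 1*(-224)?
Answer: 452733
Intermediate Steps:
d = 165 (d = -59 + 224 = 165)
Z(B) = 165 + B² (Z(B) = B*B + 165 = B² + 165 = 165 + B²)
S = -19926 (S = -20160 + 234 = -19926)
(Z(424) + 292718) + S = ((165 + 424²) + 292718) - 19926 = ((165 + 179776) + 292718) - 19926 = (179941 + 292718) - 19926 = 472659 - 19926 = 452733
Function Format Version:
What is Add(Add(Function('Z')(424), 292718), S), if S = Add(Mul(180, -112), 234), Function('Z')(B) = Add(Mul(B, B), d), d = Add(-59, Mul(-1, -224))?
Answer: 452733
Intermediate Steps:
d = 165 (d = Add(-59, 224) = 165)
Function('Z')(B) = Add(165, Pow(B, 2)) (Function('Z')(B) = Add(Mul(B, B), 165) = Add(Pow(B, 2), 165) = Add(165, Pow(B, 2)))
S = -19926 (S = Add(-20160, 234) = -19926)
Add(Add(Function('Z')(424), 292718), S) = Add(Add(Add(165, Pow(424, 2)), 292718), -19926) = Add(Add(Add(165, 179776), 292718), -19926) = Add(Add(179941, 292718), -19926) = Add(472659, -19926) = 452733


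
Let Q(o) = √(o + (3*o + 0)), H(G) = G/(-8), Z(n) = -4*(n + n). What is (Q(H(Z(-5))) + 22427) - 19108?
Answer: 3319 + 2*I*√5 ≈ 3319.0 + 4.4721*I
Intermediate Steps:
Z(n) = -8*n
H(G) = -G/8 (H(G) = G*(-⅛) = -G/8)
Q(o) = 2*√o (Q(o) = √(o + 3*o) = √(4*o) = 2*√o)
(Q(H(Z(-5))) + 22427) - 19108 = (2*√(-(-1)*(-5)) + 22427) - 19108 = (2*√(-⅛*40) + 22427) - 19108 = (2*√(-5) + 22427) - 19108 = (2*(I*√5) + 22427) - 19108 = (2*I*√5 + 22427) - 19108 = (22427 + 2*I*√5) - 19108 = 3319 + 2*I*√5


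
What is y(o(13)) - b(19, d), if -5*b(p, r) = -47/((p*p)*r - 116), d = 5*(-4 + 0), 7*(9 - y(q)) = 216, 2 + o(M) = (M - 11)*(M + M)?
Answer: -801673/36680 ≈ -21.856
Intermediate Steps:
o(M) = -2 + 2*M*(-11 + M) (o(M) = -2 + (M - 11)*(M + M) = -2 + (-11 + M)*(2*M) = -2 + 2*M*(-11 + M))
y(q) = -153/7 (y(q) = 9 - ⅐*216 = 9 - 216/7 = -153/7)
d = -20 (d = 5*(-4) = -20)
b(p, r) = 47/(5*(-116 + r*p²)) (b(p, r) = -(-47)/(5*((p*p)*r - 116)) = -(-47)/(5*(p²*r - 116)) = -(-47)/(5*(r*p² - 116)) = -(-47)/(5*(-116 + r*p²)) = 47/(5*(-116 + r*p²)))
y(o(13)) - b(19, d) = -153/7 - 47/(5*(-116 - 20*19²)) = -153/7 - 47/(5*(-116 - 20*361)) = -153/7 - 47/(5*(-116 - 7220)) = -153/7 - 47/(5*(-7336)) = -153/7 - 47*(-1)/(5*7336) = -153/7 - 1*(-47/36680) = -153/7 + 47/36680 = -801673/36680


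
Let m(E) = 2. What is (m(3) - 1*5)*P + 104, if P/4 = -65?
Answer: 884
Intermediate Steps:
P = -260 (P = 4*(-65) = -260)
(m(3) - 1*5)*P + 104 = (2 - 1*5)*(-260) + 104 = (2 - 5)*(-260) + 104 = -3*(-260) + 104 = 780 + 104 = 884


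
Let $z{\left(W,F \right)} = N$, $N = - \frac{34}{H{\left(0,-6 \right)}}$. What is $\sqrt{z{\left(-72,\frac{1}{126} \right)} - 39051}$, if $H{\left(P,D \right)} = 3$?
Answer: $\frac{i \sqrt{351561}}{3} \approx 197.64 i$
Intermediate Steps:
$N = - \frac{34}{3} \approx -11.333$
$z{\left(W,F \right)} = - \frac{34}{3}$
$\sqrt{z{\left(-72,\frac{1}{126} \right)} - 39051} = \sqrt{- \frac{34}{3} - 39051} = \sqrt{- \frac{117187}{3}} = \frac{i \sqrt{351561}}{3}$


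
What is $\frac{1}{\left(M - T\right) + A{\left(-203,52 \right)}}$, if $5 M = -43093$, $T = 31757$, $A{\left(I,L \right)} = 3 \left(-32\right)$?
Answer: $- \frac{5}{202358} \approx -2.4709 \cdot 10^{-5}$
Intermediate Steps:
$A{\left(I,L \right)} = -96$
$M = - \frac{43093}{5}$ ($M = \frac{1}{5} \left(-43093\right) = - \frac{43093}{5} \approx -8618.6$)
$\frac{1}{\left(M - T\right) + A{\left(-203,52 \right)}} = \frac{1}{\left(- \frac{43093}{5} - 31757\right) - 96} = \frac{1}{- \frac{201878}{5} - 96} = \frac{1}{- \frac{202358}{5}} = - \frac{5}{202358}$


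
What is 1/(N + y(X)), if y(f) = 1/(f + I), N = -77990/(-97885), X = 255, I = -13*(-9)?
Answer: 7282644/5822033 ≈ 1.2509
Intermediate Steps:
I = 117
N = 15598/19577 (N = -77990*(-1/97885) = 15598/19577 ≈ 0.79675)
y(f) = 1/(117 + f) (y(f) = 1/(f + 117) = 1/(117 + f))
1/(N + y(X)) = 1/(15598/19577 + 1/(117 + 255)) = 1/(15598/19577 + 1/372) = 1/(5822033/7282644) = 7282644/5822033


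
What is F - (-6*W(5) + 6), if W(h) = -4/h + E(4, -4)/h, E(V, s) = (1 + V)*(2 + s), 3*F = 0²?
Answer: -114/5 ≈ -22.800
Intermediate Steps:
F = 0 (F = (⅓)*0² = (⅓)*0 = 0)
W(h) = -14/h (W(h) = -4/h + (2 - 4 + 2*4 + 4*(-4))/h = -4/h + (2 - 4 + 8 - 16)/h = -4/h - 10/h = -14/h)
F - (-6*W(5) + 6) = 0 - (-(-84)/5 + 6) = 0 - (-6*(-14/5) + 6) = 0 - (84/5 + 6) = 0 - 1*114/5 = 0 - 114/5 = -114/5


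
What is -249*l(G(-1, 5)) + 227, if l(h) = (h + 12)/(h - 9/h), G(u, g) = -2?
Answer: -769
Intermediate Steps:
l(h) = (12 + h)/(h - 9/h)
-249*l(G(-1, 5)) + 227 = -(-498)*(12 - 2)/(-9 + (-2)²) + 227 = -(-498)*10/(-9 + 4) + 227 = -(-498)*10/(-5) + 227 = -(-498)*(-1)*10/5 + 227 = -249*4 + 227 = -996 + 227 = -769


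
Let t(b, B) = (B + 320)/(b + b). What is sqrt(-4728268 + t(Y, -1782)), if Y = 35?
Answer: I*sqrt(5792153885)/35 ≈ 2174.5*I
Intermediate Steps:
t(b, B) = (320 + B)/(2*b) (t(b, B) = (320 + B)/((2*b)) = (320 + B)*(1/(2*b)) = (320 + B)/(2*b))
sqrt(-4728268 + t(Y, -1782)) = sqrt(-4728268 + (1/2)*(320 - 1782)/35) = sqrt(-4728268 + (1/2)*(1/35)*(-1462)) = sqrt(-4728268 - 731/35) = sqrt(-165490111/35) = I*sqrt(5792153885)/35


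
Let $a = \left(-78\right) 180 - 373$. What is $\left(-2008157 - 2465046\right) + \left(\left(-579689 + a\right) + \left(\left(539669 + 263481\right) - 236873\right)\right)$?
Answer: $-4501028$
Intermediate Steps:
$a = -14413$ ($a = -14040 - 373 = -14413$)
$\left(-2008157 - 2465046\right) + \left(\left(-579689 + a\right) + \left(\left(539669 + 263481\right) - 236873\right)\right) = \left(-2008157 - 2465046\right) + \left(\left(-579689 - 14413\right) + \left(\left(539669 + 263481\right) - 236873\right)\right) = -4473203 + \left(-594102 + \left(803150 - 236873\right)\right) = -4473203 + \left(-594102 + 566277\right) = -4473203 - 27825 = -4501028$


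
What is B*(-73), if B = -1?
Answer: 73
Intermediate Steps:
B*(-73) = -1*(-73) = 73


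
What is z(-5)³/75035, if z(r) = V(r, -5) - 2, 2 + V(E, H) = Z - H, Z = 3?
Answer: 64/75035 ≈ 0.00085294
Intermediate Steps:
V(E, H) = 1 - H (V(E, H) = -2 + (3 - H) = 1 - H)
z(r) = 4 (z(r) = (1 - 1*(-5)) - 2 = (1 + 5) - 2 = 6 - 2 = 4)
z(-5)³/75035 = 4³/75035 = 64*(1/75035) = 64/75035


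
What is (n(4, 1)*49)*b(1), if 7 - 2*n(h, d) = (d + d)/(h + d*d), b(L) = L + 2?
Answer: 4851/10 ≈ 485.10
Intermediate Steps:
b(L) = 2 + L
n(h, d) = 7/2 - d/(h + d²) (n(h, d) = 7/2 - (d + d)/(2*(h + d*d)) = 7/2 - 2*d/(2*(h + d²)) = 7/2 - d/(h + d²))
(n(4, 1)*49)*b(1) = (((-1*1 + (7/2)*4 + (7/2)*1²)/(4 + 1²))*49)*(2 + 1) = (((-1 + 14 + (7/2)*1)/(4 + 1))*49)*3 = (((-1 + 14 + 7/2)/5)*49)*3 = (((⅕)*(33/2))*49)*3 = ((33/10)*49)*3 = (1617/10)*3 = 4851/10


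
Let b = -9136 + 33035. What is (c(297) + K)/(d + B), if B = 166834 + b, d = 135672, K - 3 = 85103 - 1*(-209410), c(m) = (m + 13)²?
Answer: 390616/326405 ≈ 1.1967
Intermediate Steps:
c(m) = (13 + m)²
b = 23899
K = 294516 (K = 3 + (85103 - 1*(-209410)) = 3 + (85103 + 209410) = 3 + 294513 = 294516)
B = 190733 (B = 166834 + 23899 = 190733)
(c(297) + K)/(d + B) = ((13 + 297)² + 294516)/(135672 + 190733) = (310² + 294516)/326405 = (96100 + 294516)*(1/326405) = 390616*(1/326405) = 390616/326405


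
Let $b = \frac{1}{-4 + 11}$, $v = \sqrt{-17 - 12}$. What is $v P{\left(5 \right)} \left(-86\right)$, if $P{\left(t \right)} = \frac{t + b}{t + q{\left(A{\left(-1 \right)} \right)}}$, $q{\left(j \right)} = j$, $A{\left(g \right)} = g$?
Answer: $- \frac{774 i \sqrt{29}}{7} \approx - 595.45 i$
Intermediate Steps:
$v = i \sqrt{29}$ ($v = \sqrt{-29} = i \sqrt{29} \approx 5.3852 i$)
$b = \frac{1}{7} \approx 0.14286$
$P{\left(t \right)} = \frac{\frac{1}{7} + t}{-1 + t}$ ($P{\left(t \right)} = \frac{t + \frac{1}{7}}{t - 1} = \frac{\frac{1}{7} + t}{-1 + t}$)
$v P{\left(5 \right)} \left(-86\right) = i \sqrt{29} \frac{\frac{1}{7} + 5}{-1 + 5} \left(-86\right) = i \sqrt{29} \cdot \frac{1}{4} \cdot \frac{36}{7} \left(-86\right) = i \sqrt{29} \cdot \frac{9}{7} \left(-86\right) = \frac{9 i \sqrt{29}}{7} \left(-86\right) = - \frac{774 i \sqrt{29}}{7}$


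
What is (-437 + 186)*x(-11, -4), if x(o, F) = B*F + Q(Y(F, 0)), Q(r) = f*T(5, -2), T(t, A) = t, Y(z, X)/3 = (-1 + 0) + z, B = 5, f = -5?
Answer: 11295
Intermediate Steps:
Y(z, X) = -3 + 3*z (Y(z, X) = 3*((-1 + 0) + z) = 3*(-1 + z) = -3 + 3*z)
Q(r) = -25 (Q(r) = -5*5 = -25)
x(o, F) = -25 + 5*F (x(o, F) = 5*F - 25 = -25 + 5*F)
(-437 + 186)*x(-11, -4) = (-437 + 186)*(-25 + 5*(-4)) = -251*(-25 - 20) = -251*(-45) = 11295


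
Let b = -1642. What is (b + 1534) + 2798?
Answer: 2690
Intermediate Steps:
(b + 1534) + 2798 = (-1642 + 1534) + 2798 = -108 + 2798 = 2690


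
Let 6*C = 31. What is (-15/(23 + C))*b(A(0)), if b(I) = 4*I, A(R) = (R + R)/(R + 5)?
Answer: 0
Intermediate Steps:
C = 31/6 (C = (⅙)*31 = 31/6 ≈ 5.1667)
A(R) = 2*R/(5 + R) (A(R) = (2*R)/(5 + R) = 2*R/(5 + R))
(-15/(23 + C))*b(A(0)) = (-15/(23 + 31/6))*(4*(2*0/(5 + 0))) = (-15/(169/6))*(4*(2*0/5)) = ((6/169)*(-15))*(4*(2*0*(⅕))) = -360*0/169 = -90/169*0 = 0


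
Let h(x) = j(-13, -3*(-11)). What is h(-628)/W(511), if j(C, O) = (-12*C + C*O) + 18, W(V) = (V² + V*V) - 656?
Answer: -85/173862 ≈ -0.00048889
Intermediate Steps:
W(V) = -656 + 2*V² (W(V) = (V² + V²) - 656 = 2*V² - 656 = -656 + 2*V²)
j(C, O) = 18 - 12*C + C*O
h(x) = -255 (h(x) = 18 - 12*(-13) - (-39)*(-11) = 18 + 156 - 13*33 = 18 + 156 - 429 = -255)
h(-628)/W(511) = -255/(-656 + 2*511²) = -255/(-656 + 2*261121) = -255/(-656 + 522242) = -255/521586 = -255*1/521586 = -85/173862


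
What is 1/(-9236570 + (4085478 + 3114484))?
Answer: -1/2036608 ≈ -4.9101e-7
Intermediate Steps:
1/(-9236570 + (4085478 + 3114484)) = 1/(-9236570 + 7199962) = 1/(-2036608) = -1/2036608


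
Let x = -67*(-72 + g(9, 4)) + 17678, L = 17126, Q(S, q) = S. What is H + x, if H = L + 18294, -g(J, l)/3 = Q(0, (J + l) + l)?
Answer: 57922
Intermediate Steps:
g(J, l) = 0 (g(J, l) = -3*0 = 0)
H = 35420 (H = 17126 + 18294 = 35420)
x = 22502 (x = -67*(-72 + 0) + 17678 = -67*(-72) + 17678 = 4824 + 17678 = 22502)
H + x = 35420 + 22502 = 57922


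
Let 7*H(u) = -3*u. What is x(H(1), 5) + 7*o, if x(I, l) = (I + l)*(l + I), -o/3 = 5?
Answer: -4121/49 ≈ -84.102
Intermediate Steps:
o = -15 (o = -3*5 = -15)
H(u) = -3*u/7 (H(u) = (-3*u)/7 = -3*u/7)
x(I, l) = (I + l)**2 (x(I, l) = (I + l)*(I + l) = (I + l)**2)
x(H(1), 5) + 7*o = (-3/7*1 + 5)**2 + 7*(-15) = (-3/7 + 5)**2 - 105 = (32/7)**2 - 105 = 1024/49 - 105 = -4121/49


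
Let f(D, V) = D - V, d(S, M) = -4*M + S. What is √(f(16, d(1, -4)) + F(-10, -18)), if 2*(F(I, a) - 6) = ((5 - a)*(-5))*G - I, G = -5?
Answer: √1190/2 ≈ 17.248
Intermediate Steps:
d(S, M) = S - 4*M
F(I, a) = 137/2 - 25*a/2 - I/2 (F(I, a) = 6 + (((5 - a)*(-5))*(-5) - I)/2 = 6 + ((-25 + 5*a)*(-5) - I)/2 = 6 + ((125 - 25*a) - I)/2 = 6 + (125 - I - 25*a)/2 = 6 + (125/2 - 25*a/2 - I/2) = 137/2 - 25*a/2 - I/2)
√(f(16, d(1, -4)) + F(-10, -18)) = √((16 - (1 - 4*(-4))) + (137/2 - 25/2*(-18) - ½*(-10))) = √((16 - (1 + 16)) + (137/2 + 225 + 5)) = √((16 - 1*17) + 597/2) = √((16 - 17) + 597/2) = √(-1 + 597/2) = √(595/2) = √1190/2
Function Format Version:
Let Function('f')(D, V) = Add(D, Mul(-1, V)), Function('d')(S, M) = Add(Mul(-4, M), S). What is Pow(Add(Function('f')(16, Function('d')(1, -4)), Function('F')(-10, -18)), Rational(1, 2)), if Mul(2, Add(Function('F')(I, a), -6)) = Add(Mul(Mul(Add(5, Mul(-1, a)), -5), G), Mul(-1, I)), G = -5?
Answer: Mul(Rational(1, 2), Pow(1190, Rational(1, 2))) ≈ 17.248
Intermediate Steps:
Function('d')(S, M) = Add(S, Mul(-4, M))
Function('F')(I, a) = Add(Rational(137, 2), Mul(Rational(-25, 2), a), Mul(Rational(-1, 2), I)) (Function('F')(I, a) = Add(6, Mul(Rational(1, 2), Add(Mul(Mul(Add(5, Mul(-1, a)), -5), -5), Mul(-1, I)))) = Add(6, Mul(Rational(1, 2), Add(Mul(Add(-25, Mul(5, a)), -5), Mul(-1, I)))) = Add(6, Mul(Rational(1, 2), Add(Add(125, Mul(-25, a)), Mul(-1, I)))) = Add(6, Mul(Rational(1, 2), Add(125, Mul(-1, I), Mul(-25, a)))) = Add(6, Add(Rational(125, 2), Mul(Rational(-25, 2), a), Mul(Rational(-1, 2), I))) = Add(Rational(137, 2), Mul(Rational(-25, 2), a), Mul(Rational(-1, 2), I)))
Pow(Add(Function('f')(16, Function('d')(1, -4)), Function('F')(-10, -18)), Rational(1, 2)) = Pow(Add(Add(16, Mul(-1, Add(1, Mul(-4, -4)))), Add(Rational(137, 2), Mul(Rational(-25, 2), -18), Mul(Rational(-1, 2), -10))), Rational(1, 2)) = Pow(Add(Add(16, Mul(-1, Add(1, 16))), Add(Rational(137, 2), 225, 5)), Rational(1, 2)) = Pow(Add(Add(16, Mul(-1, 17)), Rational(597, 2)), Rational(1, 2)) = Pow(Add(Add(16, -17), Rational(597, 2)), Rational(1, 2)) = Pow(Add(-1, Rational(597, 2)), Rational(1, 2)) = Pow(Rational(595, 2), Rational(1, 2)) = Mul(Rational(1, 2), Pow(1190, Rational(1, 2)))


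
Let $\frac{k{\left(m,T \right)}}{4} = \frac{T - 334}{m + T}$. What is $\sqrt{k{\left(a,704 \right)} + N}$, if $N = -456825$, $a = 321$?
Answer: $\frac{i \sqrt{19198009945}}{205} \approx 675.89 i$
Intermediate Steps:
$k{\left(m,T \right)} = \frac{4 \left(-334 + T\right)}{T + m}$ ($k{\left(m,T \right)} = 4 \frac{T - 334}{m + T} = 4 \frac{-334 + T}{T + m} = \frac{4 \left(-334 + T\right)}{T + m}$)
$\sqrt{k{\left(a,704 \right)} + N} = \sqrt{\frac{4 \left(-334 + 704\right)}{704 + 321} - 456825} = \sqrt{4 \cdot \frac{1}{1025} \cdot 370 - 456825} = \sqrt{\frac{296}{205} - 456825} = \sqrt{- \frac{93648829}{205}} = \frac{i \sqrt{19198009945}}{205}$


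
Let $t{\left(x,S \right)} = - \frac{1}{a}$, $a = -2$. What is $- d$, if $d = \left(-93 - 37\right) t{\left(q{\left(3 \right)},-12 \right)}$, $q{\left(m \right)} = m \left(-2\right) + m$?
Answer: $65$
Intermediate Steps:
$q{\left(m \right)} = - m$ ($q{\left(m \right)} = - 2 m + m = - m$)
$t{\left(x,S \right)} = \frac{1}{2}$ ($t{\left(x,S \right)} = - \frac{1}{-2} = \left(-1\right) \left(- \frac{1}{2}\right) = \frac{1}{2}$)
$d = -65$ ($d = \left(-93 - 37\right) \frac{1}{2} = \left(-130\right) \frac{1}{2} = -65$)
$- d = \left(-1\right) \left(-65\right) = 65$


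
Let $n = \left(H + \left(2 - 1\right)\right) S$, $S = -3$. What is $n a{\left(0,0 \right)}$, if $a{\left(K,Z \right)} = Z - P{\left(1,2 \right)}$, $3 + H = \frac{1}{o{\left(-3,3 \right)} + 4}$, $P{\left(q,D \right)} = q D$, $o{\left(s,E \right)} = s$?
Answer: $-6$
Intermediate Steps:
$P{\left(q,D \right)} = D q$
$H = -2$ ($H = -3 + \frac{1}{-3 + 4} = -3 + 1^{-1} = -3 + 1 = -2$)
$a{\left(K,Z \right)} = -2 + Z$ ($a{\left(K,Z \right)} = Z - 2 \cdot 1 = Z - 2 = -2 + Z$)
$n = 3$ ($n = \left(-2 + \left(2 - 1\right)\right) \left(-3\right) = \left(-2 + 1\right) \left(-3\right) = \left(-1\right) \left(-3\right) = 3$)
$n a{\left(0,0 \right)} = 3 \left(-2 + 0\right) = 3 \left(-2\right) = -6$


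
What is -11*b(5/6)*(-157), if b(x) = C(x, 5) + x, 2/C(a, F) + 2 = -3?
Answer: 22451/30 ≈ 748.37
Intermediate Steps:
C(a, F) = -⅖ (C(a, F) = 2/(-2 - 3) = 2/(-5) = 2*(-⅕) = -⅖)
b(x) = -⅖ + x
-11*b(5/6)*(-157) = -11*(-⅖ + 5/6)*(-157) = -11*(-⅖ + 5*(⅙))*(-157) = -11*(-⅖ + ⅚)*(-157) = -11*13/30*(-157) = -143/30*(-157) = 22451/30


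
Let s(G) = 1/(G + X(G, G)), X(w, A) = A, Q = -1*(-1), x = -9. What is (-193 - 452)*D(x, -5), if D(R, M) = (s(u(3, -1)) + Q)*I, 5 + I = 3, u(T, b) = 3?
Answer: 1505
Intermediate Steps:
Q = 1
s(G) = 1/(2*G) (s(G) = 1/(G + G) = 1/(2*G))
I = -2 (I = -5 + 3 = -2)
D(R, M) = -7/3 (D(R, M) = ((½)/3 + 1)*(-2) = ((½)*(⅓) + 1)*(-2) = (⅙ + 1)*(-2) = (7/6)*(-2) = -7/3)
(-193 - 452)*D(x, -5) = (-193 - 452)*(-7/3) = -645*(-7/3) = 1505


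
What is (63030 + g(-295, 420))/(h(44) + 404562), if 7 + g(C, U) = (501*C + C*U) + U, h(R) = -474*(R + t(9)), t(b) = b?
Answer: -52063/94860 ≈ -0.54884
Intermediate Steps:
h(R) = -4266 - 474*R (h(R) = -474*(R + 9) = -474*(9 + R) = -4266 - 474*R)
g(C, U) = -7 + U + 501*C + C*U (g(C, U) = -7 + ((501*C + C*U) + U) = -7 + (U + 501*C + C*U) = -7 + U + 501*C + C*U)
(63030 + g(-295, 420))/(h(44) + 404562) = (63030 + (-7 + 420 + 501*(-295) - 295*420))/((-4266 - 474*44) + 404562) = (63030 + (-7 + 420 - 147795 - 123900))/((-4266 - 20856) + 404562) = (63030 - 271282)/(-25122 + 404562) = -208252/379440 = -208252*1/379440 = -52063/94860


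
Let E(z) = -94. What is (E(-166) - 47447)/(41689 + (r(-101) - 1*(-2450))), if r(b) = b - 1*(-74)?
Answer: -15847/14704 ≈ -1.0777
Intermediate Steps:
r(b) = 74 + b (r(b) = b + 74 = 74 + b)
(E(-166) - 47447)/(41689 + (r(-101) - 1*(-2450))) = (-94 - 47447)/(41689 + ((74 - 101) - 1*(-2450))) = -47541/(41689 + (-27 + 2450)) = -47541/(41689 + 2423) = -47541/44112 = -47541*1/44112 = -15847/14704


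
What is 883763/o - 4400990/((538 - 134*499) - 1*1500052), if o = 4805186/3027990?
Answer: 12328511798738161/22137491902 ≈ 5.5691e+5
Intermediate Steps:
o = 2402593/1513995 (o = 4805186*(1/3027990) = 2402593/1513995 ≈ 1.5869)
883763/o - 4400990/((538 - 134*499) - 1*1500052) = 883763/(2402593/1513995) - 4400990/((538 - 134*499) - 1*1500052) = 883763*(1513995/2402593) - 4400990/((538 - 66866) - 1500052) = 1338012763185/2402593 - 4400990/(-66328 - 1500052) = 1338012763185/2402593 - 4400990/(-1566380) = 1338012763185/2402593 - 4400990*(-1/1566380) = 1338012763185/2402593 + 440099/156638 = 12328511798738161/22137491902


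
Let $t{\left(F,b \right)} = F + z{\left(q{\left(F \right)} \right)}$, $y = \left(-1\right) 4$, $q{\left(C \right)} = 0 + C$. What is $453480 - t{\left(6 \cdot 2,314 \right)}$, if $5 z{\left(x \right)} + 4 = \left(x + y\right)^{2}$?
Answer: $453456$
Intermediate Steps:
$q{\left(C \right)} = C$
$y = -4$
$z{\left(x \right)} = - \frac{4}{5} + \frac{\left(-4 + x\right)^{2}}{5}$ ($z{\left(x \right)} = - \frac{4}{5} + \frac{\left(x - 4\right)^{2}}{5} = - \frac{4}{5} + \frac{\left(-4 + x\right)^{2}}{5}$)
$t{\left(F,b \right)} = - \frac{4}{5} + F + \frac{\left(-4 + F\right)^{2}}{5}$ ($t{\left(F,b \right)} = F + \left(- \frac{4}{5} + \frac{\left(-4 + F\right)^{2}}{5}\right) = - \frac{4}{5} + F + \frac{\left(-4 + F\right)^{2}}{5}$)
$453480 - t{\left(6 \cdot 2,314 \right)} = 453480 - \left(\frac{12}{5} - \frac{3 \cdot 6 \cdot 2}{5} + \frac{\left(6 \cdot 2\right)^{2}}{5}\right) = 453480 - \left(\frac{12}{5} - \frac{36}{5} + \frac{12^{2}}{5}\right) = 453480 - \left(\frac{12}{5} - \frac{36}{5} + \frac{1}{5} \cdot 144\right) = 453480 - \left(\frac{12}{5} - \frac{36}{5} + \frac{144}{5}\right) = 453480 - 24 = 453456$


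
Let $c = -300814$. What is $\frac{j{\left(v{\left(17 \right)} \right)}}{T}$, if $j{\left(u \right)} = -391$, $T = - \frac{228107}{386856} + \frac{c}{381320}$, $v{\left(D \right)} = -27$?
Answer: $\frac{7209841074840}{25419182753} \approx 283.64$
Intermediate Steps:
$T = - \frac{25419182753}{18439491240}$ ($T = - \frac{228107}{386856} - \frac{300814}{381320} = \left(-228107\right) \frac{1}{386856} - \frac{150407}{190660} = - \frac{228107}{386856} - \frac{150407}{190660} = - \frac{25419182753}{18439491240} \approx -1.3785$)
$\frac{j{\left(v{\left(17 \right)} \right)}}{T} = - \frac{391}{- \frac{25419182753}{18439491240}} = \left(-391\right) \left(- \frac{18439491240}{25419182753}\right) = \frac{7209841074840}{25419182753}$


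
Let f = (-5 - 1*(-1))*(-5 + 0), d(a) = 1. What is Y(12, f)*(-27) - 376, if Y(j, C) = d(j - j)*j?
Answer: -700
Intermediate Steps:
f = 20 (f = (-5 + 1)*(-5) = -4*(-5) = 20)
Y(j, C) = j (Y(j, C) = 1*j = j)
Y(12, f)*(-27) - 376 = 12*(-27) - 376 = -324 - 376 = -700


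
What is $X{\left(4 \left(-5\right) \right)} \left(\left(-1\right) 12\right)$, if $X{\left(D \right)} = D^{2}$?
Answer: $-4800$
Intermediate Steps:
$X{\left(4 \left(-5\right) \right)} \left(\left(-1\right) 12\right) = \left(4 \left(-5\right)\right)^{2} \left(\left(-1\right) 12\right) = \left(-20\right)^{2} \left(-12\right) = 400 \left(-12\right) = -4800$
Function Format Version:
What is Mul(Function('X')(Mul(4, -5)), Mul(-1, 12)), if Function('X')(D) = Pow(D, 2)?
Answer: -4800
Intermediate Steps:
Mul(Function('X')(Mul(4, -5)), Mul(-1, 12)) = Mul(Pow(Mul(4, -5), 2), Mul(-1, 12)) = Mul(Pow(-20, 2), -12) = Mul(400, -12) = -4800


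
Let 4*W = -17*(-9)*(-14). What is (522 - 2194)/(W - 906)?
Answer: 3344/2883 ≈ 1.1599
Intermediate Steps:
W = -1071/2 (W = (-17*(-9)*(-14))/4 = (153*(-14))/4 = (1/4)*(-2142) = -1071/2 ≈ -535.50)
(522 - 2194)/(W - 906) = (522 - 2194)/(-1071/2 - 906) = -1672/(-2883/2) = -1672*(-2/2883) = 3344/2883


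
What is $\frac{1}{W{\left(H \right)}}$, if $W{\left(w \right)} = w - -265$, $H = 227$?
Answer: $\frac{1}{492} \approx 0.0020325$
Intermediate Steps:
$W{\left(w \right)} = 265 + w$ ($W{\left(w \right)} = w + 265 = 265 + w$)
$\frac{1}{W{\left(H \right)}} = \frac{1}{265 + 227} = \frac{1}{492}$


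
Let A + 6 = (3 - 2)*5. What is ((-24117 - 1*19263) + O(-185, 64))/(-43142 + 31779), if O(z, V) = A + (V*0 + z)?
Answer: 43566/11363 ≈ 3.8340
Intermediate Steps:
A = -1 (A = -6 + (3 - 2)*5 = -6 + 1*5 = -6 + 5 = -1)
O(z, V) = -1 + z (O(z, V) = -1 + (V*0 + z) = -1 + (0 + z) = -1 + z)
((-24117 - 1*19263) + O(-185, 64))/(-43142 + 31779) = ((-24117 - 1*19263) + (-1 - 185))/(-43142 + 31779) = ((-24117 - 19263) - 186)/(-11363) = (-43380 - 186)*(-1/11363) = -43566*(-1/11363) = 43566/11363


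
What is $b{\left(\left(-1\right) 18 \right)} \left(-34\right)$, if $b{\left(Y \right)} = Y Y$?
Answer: $-11016$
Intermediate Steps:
$b{\left(Y \right)} = Y^{2}$
$b{\left(\left(-1\right) 18 \right)} \left(-34\right) = \left(\left(-1\right) 18\right)^{2} \left(-34\right) = \left(-18\right)^{2} \left(-34\right) = 324 \left(-34\right) = -11016$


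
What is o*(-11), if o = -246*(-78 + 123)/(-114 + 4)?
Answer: -1107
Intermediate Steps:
o = 1107/11 (o = -246/((-110/45)) = -246/((-110*1/45)) = -246/(-22/9) = -246*(-9/22) = 1107/11 ≈ 100.64)
o*(-11) = (1107/11)*(-11) = -1107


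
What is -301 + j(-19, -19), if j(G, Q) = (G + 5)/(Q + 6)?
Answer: -3899/13 ≈ -299.92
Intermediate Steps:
j(G, Q) = (5 + G)/(6 + Q)
-301 + j(-19, -19) = -301 + (5 - 19)/(6 - 19) = -301 - 14/(-13) = -301 - 1/13*(-14) = -301 + 14/13 = -3899/13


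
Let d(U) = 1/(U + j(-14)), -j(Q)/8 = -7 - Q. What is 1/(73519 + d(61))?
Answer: 5/367596 ≈ 1.3602e-5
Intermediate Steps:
j(Q) = 56 + 8*Q (j(Q) = -8*(-7 - Q) = 56 + 8*Q)
d(U) = 1/(-56 + U) (d(U) = 1/(U + (56 + 8*(-14))) = 1/(U + (56 - 112)) = 1/(U - 56) = 1/(-56 + U))
1/(73519 + d(61)) = 1/(73519 + 1/(-56 + 61)) = 1/(73519 + 1/5) = 1/(73519 + ⅕) = 1/(367596/5) = 5/367596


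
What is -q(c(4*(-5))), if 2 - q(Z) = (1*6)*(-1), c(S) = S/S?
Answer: -8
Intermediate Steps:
c(S) = 1
q(Z) = 8 (q(Z) = 2 - 1*6*(-1) = 2 - 6*(-1) = 2 - 1*(-6) = 2 + 6 = 8)
-q(c(4*(-5))) = -1*8 = -8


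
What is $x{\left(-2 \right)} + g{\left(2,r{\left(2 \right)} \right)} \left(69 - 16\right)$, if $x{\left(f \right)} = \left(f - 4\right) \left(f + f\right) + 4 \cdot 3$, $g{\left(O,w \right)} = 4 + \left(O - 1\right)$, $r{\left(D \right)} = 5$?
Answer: $301$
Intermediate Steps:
$g{\left(O,w \right)} = 3 + O$ ($g{\left(O,w \right)} = 4 + \left(O - 1\right) = 4 + \left(-1 + O\right) = 3 + O$)
$x{\left(f \right)} = 12 + 2 f \left(-4 + f\right)$ ($x{\left(f \right)} = \left(-4 + f\right) 2 f + 12 = 2 f \left(-4 + f\right) + 12 = 12 + 2 f \left(-4 + f\right)$)
$x{\left(-2 \right)} + g{\left(2,r{\left(2 \right)} \right)} \left(69 - 16\right) = \left(12 - -16 + 2 \left(-2\right)^{2}\right) + \left(3 + 2\right) \left(69 - 16\right) = \left(12 + 16 + 2 \cdot 4\right) + 5 \left(69 - 16\right) = \left(12 + 16 + 8\right) + 5 \cdot 53 = 36 + 265 = 301$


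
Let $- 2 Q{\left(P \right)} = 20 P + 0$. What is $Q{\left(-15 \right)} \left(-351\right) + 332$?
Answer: $-52318$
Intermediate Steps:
$Q{\left(P \right)} = - 10 P$ ($Q{\left(P \right)} = - \frac{20 P + 0}{2} = - \frac{20 P}{2} = - 10 P$)
$Q{\left(-15 \right)} \left(-351\right) + 332 = \left(-10\right) \left(-15\right) \left(-351\right) + 332 = 150 \left(-351\right) + 332 = -52650 + 332 = -52318$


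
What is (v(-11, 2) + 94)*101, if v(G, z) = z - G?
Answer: 10807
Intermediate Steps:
(v(-11, 2) + 94)*101 = ((2 - 1*(-11)) + 94)*101 = ((2 + 11) + 94)*101 = (13 + 94)*101 = 107*101 = 10807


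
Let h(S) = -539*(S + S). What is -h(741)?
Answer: 798798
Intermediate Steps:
h(S) = -1078*S
-h(741) = -(-1078)*741 = -1*(-798798) = 798798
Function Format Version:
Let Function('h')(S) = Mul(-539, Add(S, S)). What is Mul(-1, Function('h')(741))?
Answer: 798798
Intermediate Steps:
Function('h')(S) = Mul(-1078, S) (Function('h')(S) = Mul(-539, Mul(2, S)) = Mul(-1078, S))
Mul(-1, Function('h')(741)) = Mul(-1, Mul(-1078, 741)) = Mul(-1, -798798) = 798798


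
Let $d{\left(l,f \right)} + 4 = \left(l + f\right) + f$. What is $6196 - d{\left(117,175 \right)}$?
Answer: $5733$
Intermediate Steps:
$d{\left(l,f \right)} = -4 + l + 2 f$ ($d{\left(l,f \right)} = -4 + \left(\left(l + f\right) + f\right) = -4 + \left(\left(f + l\right) + f\right) = -4 + \left(l + 2 f\right) = -4 + l + 2 f$)
$6196 - d{\left(117,175 \right)} = 6196 - \left(-4 + 117 + 2 \cdot 175\right) = 6196 - \left(-4 + 117 + 350\right) = 6196 - 463 = 5733$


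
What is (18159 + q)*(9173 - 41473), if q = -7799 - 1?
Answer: -334595700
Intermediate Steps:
q = -7800
(18159 + q)*(9173 - 41473) = (18159 - 7800)*(9173 - 41473) = 10359*(-32300) = -334595700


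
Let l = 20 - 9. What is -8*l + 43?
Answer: -45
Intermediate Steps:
l = 11
-8*l + 43 = -8*11 + 43 = -88 + 43 = -45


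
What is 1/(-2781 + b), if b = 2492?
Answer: -1/289 ≈ -0.0034602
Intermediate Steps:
1/(-2781 + b) = 1/(-2781 + 2492) = 1/(-289) = -1/289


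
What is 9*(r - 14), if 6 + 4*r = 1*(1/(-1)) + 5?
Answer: -261/2 ≈ -130.50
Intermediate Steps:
r = -½ (r = -3/2 + (1*(1/(-1)) + 5)/4 = -3/2 + (1*(1*(-1)) + 5)/4 = -3/2 + (1*(-1) + 5)/4 = -3/2 + (-1 + 5)/4 = -3/2 + (¼)*4 = -3/2 + 1 = -½ ≈ -0.50000)
9*(r - 14) = 9*(-½ - 14) = 9*(-29/2) = -261/2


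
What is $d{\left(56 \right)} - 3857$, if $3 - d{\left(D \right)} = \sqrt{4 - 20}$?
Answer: $-3854 - 4 i \approx -3854.0 - 4.0 i$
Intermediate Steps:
$d{\left(D \right)} = 3 - 4 i$ ($d{\left(D \right)} = 3 - \sqrt{4 - 20} = 3 - \sqrt{-16} = 3 - 4 i$)
$d{\left(56 \right)} - 3857 = \left(3 - 4 i\right) - 3857 = -3854 - 4 i$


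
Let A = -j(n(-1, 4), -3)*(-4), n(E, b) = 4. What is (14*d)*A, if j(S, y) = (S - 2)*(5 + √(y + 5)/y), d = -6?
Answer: -3360 + 224*√2 ≈ -3043.2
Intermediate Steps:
j(S, y) = (-2 + S)*(5 + √(5 + y)/y)
A = 40 - 8*√2/3 (A = -(-2*√(5 - 3) + 4*√(5 - 3) + 5*(-3)*(-2 + 4))/(-3)*(-4) = -(-1)*(-2*√2 + 4*√2 + 5*(-3)*2)/3*(-4) = -(-1)*(-2*√2 + 4*√2 - 30)/3*(-4) = -(-1)*(-30 + 2*√2)/3*(-4) = -(10 - 2*√2/3)*(-4) = (-10 + 2*√2/3)*(-4) = 40 - 8*√2/3 ≈ 36.229)
(14*d)*A = (14*(-6))*(40 - 8*√2/3) = -84*(40 - 8*√2/3) = -3360 + 224*√2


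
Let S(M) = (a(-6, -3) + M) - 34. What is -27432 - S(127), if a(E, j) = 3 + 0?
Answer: -27528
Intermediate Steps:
a(E, j) = 3
S(M) = -31 + M (S(M) = (3 + M) - 34 = -31 + M)
-27432 - S(127) = -27432 - (-31 + 127) = -27432 - 1*96 = -27432 - 96 = -27528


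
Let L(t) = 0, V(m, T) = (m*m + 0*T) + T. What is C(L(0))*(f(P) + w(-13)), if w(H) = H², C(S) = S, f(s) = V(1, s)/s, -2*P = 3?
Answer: 0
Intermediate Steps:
V(m, T) = T + m² (V(m, T) = (m² + 0) + T = m² + T = T + m²)
P = -3/2 (P = -½*3 = -3/2 ≈ -1.5000)
f(s) = (1 + s)/s (f(s) = (s + 1²)/s = (s + 1)/s = (1 + s)/s)
C(L(0))*(f(P) + w(-13)) = 0*((1 - 3/2)/(-3/2) + (-13)²) = 0*(-⅔*(-½) + 169) = 0*(⅓ + 169) = 0*(508/3) = 0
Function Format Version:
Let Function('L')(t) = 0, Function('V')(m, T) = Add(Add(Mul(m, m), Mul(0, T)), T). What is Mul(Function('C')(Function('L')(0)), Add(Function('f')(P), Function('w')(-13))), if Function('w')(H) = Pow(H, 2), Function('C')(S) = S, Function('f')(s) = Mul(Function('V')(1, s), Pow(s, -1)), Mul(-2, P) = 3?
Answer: 0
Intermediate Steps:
Function('V')(m, T) = Add(T, Pow(m, 2)) (Function('V')(m, T) = Add(Add(Pow(m, 2), 0), T) = Add(Pow(m, 2), T) = Add(T, Pow(m, 2)))
P = Rational(-3, 2) (P = Mul(Rational(-1, 2), 3) = Rational(-3, 2) ≈ -1.5000)
Function('f')(s) = Mul(Pow(s, -1), Add(1, s)) (Function('f')(s) = Mul(Add(s, Pow(1, 2)), Pow(s, -1)) = Mul(Add(s, 1), Pow(s, -1)) = Mul(Add(1, s), Pow(s, -1)) = Mul(Pow(s, -1), Add(1, s)))
Mul(Function('C')(Function('L')(0)), Add(Function('f')(P), Function('w')(-13))) = Mul(0, Add(Mul(Pow(Rational(-3, 2), -1), Add(1, Rational(-3, 2))), Pow(-13, 2))) = Mul(0, Add(Mul(Rational(-2, 3), Rational(-1, 2)), 169)) = Mul(0, Add(Rational(1, 3), 169)) = Mul(0, Rational(508, 3)) = 0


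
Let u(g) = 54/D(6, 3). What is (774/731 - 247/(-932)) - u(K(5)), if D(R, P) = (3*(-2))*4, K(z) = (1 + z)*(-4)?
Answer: 14156/3961 ≈ 3.5738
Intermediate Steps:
K(z) = -4 - 4*z
D(R, P) = -24 (D(R, P) = -6*4 = -24)
u(g) = -9/4 (u(g) = 54/(-24) = 54*(-1/24) = -9/4)
(774/731 - 247/(-932)) - u(K(5)) = (774/731 - 247/(-932)) - 1*(-9/4) = (774*(1/731) - 247*(-1/932)) + 9/4 = (18/17 + 247/932) + 9/4 = 20975/15844 + 9/4 = 14156/3961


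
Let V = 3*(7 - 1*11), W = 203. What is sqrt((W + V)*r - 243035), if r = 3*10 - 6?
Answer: I*sqrt(238451) ≈ 488.31*I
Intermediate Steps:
r = 24 (r = 30 - 6 = 24)
V = -12 (V = 3*(7 - 11) = 3*(-4) = -12)
sqrt((W + V)*r - 243035) = sqrt((203 - 12)*24 - 243035) = sqrt(191*24 - 243035) = sqrt(4584 - 243035) = sqrt(-238451) = I*sqrt(238451)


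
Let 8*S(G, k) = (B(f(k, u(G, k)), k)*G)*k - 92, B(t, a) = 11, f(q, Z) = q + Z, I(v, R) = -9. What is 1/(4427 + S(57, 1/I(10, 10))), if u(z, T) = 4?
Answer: 24/105763 ≈ 0.00022692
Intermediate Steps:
f(q, Z) = Z + q
S(G, k) = -23/2 + 11*G*k/8 (S(G, k) = ((11*G)*k - 92)/8 = (11*G*k - 92)/8 = (-92 + 11*G*k)/8 = -23/2 + 11*G*k/8)
1/(4427 + S(57, 1/I(10, 10))) = 1/(4427 + (-23/2 + (11/8)*57/(-9))) = 1/(4427 + (-23/2 + (11/8)*57*(-1/9))) = 1/(4427 + (-23/2 - 209/24)) = 1/(4427 - 485/24) = 1/(105763/24) = 24/105763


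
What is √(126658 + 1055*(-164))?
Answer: I*√46362 ≈ 215.32*I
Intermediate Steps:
√(126658 + 1055*(-164)) = √(126658 - 173020) = √(-46362) = I*√46362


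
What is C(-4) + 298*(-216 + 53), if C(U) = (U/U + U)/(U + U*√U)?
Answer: -971477/20 - 3*I/10 ≈ -48574.0 - 0.3*I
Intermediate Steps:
C(U) = (1 + U)/(U + U^(3/2))
C(-4) + 298*(-216 + 53) = -4*(1 - 4)/((-4)² + (-4)^(5/2)) + 298*(-216 + 53) = -4*(-3)/(16 + 32*I) + 298*(-163) = -4*(16 - 32*I)/1280*(-3) - 48574 = (3/20 - 3*I/10) - 48574 = -971477/20 - 3*I/10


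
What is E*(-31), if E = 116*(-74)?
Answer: 266104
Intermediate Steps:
E = -8584
E*(-31) = -8584*(-31) = 266104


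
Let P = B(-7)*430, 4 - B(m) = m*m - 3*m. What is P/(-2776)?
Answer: 7095/694 ≈ 10.223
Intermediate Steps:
B(m) = 4 - m² + 3*m (B(m) = 4 - (m*m - 3*m) = 4 - (m² - 3*m) = 4 + (-m² + 3*m) = 4 - m² + 3*m)
P = -28380 (P = (4 - 1*(-7)² + 3*(-7))*430 = (4 - 1*49 - 21)*430 = (4 - 49 - 21)*430 = -66*430 = -28380)
P/(-2776) = -28380/(-2776) = -28380*(-1/2776) = 7095/694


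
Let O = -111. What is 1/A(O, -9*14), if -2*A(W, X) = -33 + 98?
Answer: -2/65 ≈ -0.030769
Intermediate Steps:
A(W, X) = -65/2 (A(W, X) = -(-33 + 98)/2 = -½*65 = -65/2)
1/A(O, -9*14) = 1/(-65/2) = -2/65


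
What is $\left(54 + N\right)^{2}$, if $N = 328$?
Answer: $145924$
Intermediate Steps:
$\left(54 + N\right)^{2} = \left(54 + 328\right)^{2} = 382^{2} = 145924$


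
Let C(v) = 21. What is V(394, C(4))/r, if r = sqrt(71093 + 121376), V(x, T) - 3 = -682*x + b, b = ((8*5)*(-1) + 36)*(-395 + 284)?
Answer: -268261*sqrt(192469)/192469 ≈ -611.47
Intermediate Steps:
b = 444 (b = (40*(-1) + 36)*(-111) = (-40 + 36)*(-111) = -4*(-111) = 444)
V(x, T) = 447 - 682*x (V(x, T) = 3 + (-682*x + 444) = 3 + (444 - 682*x) = 447 - 682*x)
r = sqrt(192469) ≈ 438.71
V(394, C(4))/r = (447 - 682*394)/(sqrt(192469)) = (447 - 268708)*(sqrt(192469)/192469) = -268261*sqrt(192469)/192469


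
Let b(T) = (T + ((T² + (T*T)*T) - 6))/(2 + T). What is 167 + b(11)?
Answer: 3628/13 ≈ 279.08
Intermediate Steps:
b(T) = (-6 + T + T² + T³)/(2 + T) (b(T) = (T + ((T² + T²*T) - 6))/(2 + T) = (T + ((T² + T³) - 6))/(2 + T) = (T + (-6 + T² + T³))/(2 + T) = (-6 + T + T² + T³)/(2 + T))
167 + b(11) = 167 + (-6 + 11 + 11² + 11³)/(2 + 11) = 167 + (-6 + 11 + 121 + 1331)/13 = 167 + (1/13)*1457 = 167 + 1457/13 = 3628/13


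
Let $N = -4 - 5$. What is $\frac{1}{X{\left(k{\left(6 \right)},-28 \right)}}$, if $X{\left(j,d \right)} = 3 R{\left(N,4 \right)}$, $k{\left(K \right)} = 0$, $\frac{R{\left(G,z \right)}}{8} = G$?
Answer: $- \frac{1}{216} \approx -0.0046296$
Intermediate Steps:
$N = -9$
$R{\left(G,z \right)} = 8 G$
$X{\left(j,d \right)} = -216$ ($X{\left(j,d \right)} = 3 \cdot 8 \left(-9\right) = 3 \left(-72\right) = -216$)
$\frac{1}{X{\left(k{\left(6 \right)},-28 \right)}} = \frac{1}{-216} = - \frac{1}{216}$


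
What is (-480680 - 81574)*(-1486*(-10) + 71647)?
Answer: -48638906778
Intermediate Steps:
(-480680 - 81574)*(-1486*(-10) + 71647) = -562254*(14860 + 71647) = -562254*86507 = -48638906778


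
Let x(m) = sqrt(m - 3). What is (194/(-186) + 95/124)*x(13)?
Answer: -103*sqrt(10)/372 ≈ -0.87558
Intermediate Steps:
x(m) = sqrt(-3 + m)
(194/(-186) + 95/124)*x(13) = (194/(-186) + 95/124)*sqrt(-3 + 13) = (194*(-1/186) + 95*(1/124))*sqrt(10) = (-97/93 + 95/124)*sqrt(10) = -103*sqrt(10)/372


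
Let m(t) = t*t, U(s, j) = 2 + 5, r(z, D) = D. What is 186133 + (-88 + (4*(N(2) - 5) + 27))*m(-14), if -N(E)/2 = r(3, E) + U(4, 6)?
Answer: 156145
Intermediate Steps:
U(s, j) = 7
m(t) = t²
N(E) = -14 - 2*E (N(E) = -2*(E + 7) = -2*(7 + E) = -14 - 2*E)
186133 + (-88 + (4*(N(2) - 5) + 27))*m(-14) = 186133 + (-88 + (4*((-14 - 2*2) - 5) + 27))*(-14)² = 186133 + (-88 + (4*((-14 - 4) - 5) + 27))*196 = 186133 + (-88 + (4*(-18 - 5) + 27))*196 = 186133 + (-88 + (4*(-23) + 27))*196 = 186133 + (-88 + (-92 + 27))*196 = 186133 + (-88 - 65)*196 = 186133 - 153*196 = 186133 - 29988 = 156145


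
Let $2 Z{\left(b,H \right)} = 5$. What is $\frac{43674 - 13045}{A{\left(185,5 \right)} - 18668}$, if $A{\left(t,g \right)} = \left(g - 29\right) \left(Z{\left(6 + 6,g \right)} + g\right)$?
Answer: $- \frac{30629}{18848} \approx -1.6251$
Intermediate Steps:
$Z{\left(b,H \right)} = \frac{5}{2}$ ($Z{\left(b,H \right)} = \frac{1}{2} \cdot 5 = \frac{5}{2}$)
$A{\left(t,g \right)} = \left(-29 + g\right) \left(\frac{5}{2} + g\right)$ ($A{\left(t,g \right)} = \left(g - 29\right) \left(\frac{5}{2} + g\right) = \left(-29 + g\right) \left(\frac{5}{2} + g\right)$)
$\frac{43674 - 13045}{A{\left(185,5 \right)} - 18668} = \frac{43674 - 13045}{\left(- \frac{145}{2} + 5^{2} - \frac{265}{2}\right) - 18668} = \frac{30629}{\left(- \frac{145}{2} + 25 - \frac{265}{2}\right) - 18668} = \frac{30629}{-180 - 18668} = \frac{30629}{-18848} = 30629 \left(- \frac{1}{18848}\right) = - \frac{30629}{18848}$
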